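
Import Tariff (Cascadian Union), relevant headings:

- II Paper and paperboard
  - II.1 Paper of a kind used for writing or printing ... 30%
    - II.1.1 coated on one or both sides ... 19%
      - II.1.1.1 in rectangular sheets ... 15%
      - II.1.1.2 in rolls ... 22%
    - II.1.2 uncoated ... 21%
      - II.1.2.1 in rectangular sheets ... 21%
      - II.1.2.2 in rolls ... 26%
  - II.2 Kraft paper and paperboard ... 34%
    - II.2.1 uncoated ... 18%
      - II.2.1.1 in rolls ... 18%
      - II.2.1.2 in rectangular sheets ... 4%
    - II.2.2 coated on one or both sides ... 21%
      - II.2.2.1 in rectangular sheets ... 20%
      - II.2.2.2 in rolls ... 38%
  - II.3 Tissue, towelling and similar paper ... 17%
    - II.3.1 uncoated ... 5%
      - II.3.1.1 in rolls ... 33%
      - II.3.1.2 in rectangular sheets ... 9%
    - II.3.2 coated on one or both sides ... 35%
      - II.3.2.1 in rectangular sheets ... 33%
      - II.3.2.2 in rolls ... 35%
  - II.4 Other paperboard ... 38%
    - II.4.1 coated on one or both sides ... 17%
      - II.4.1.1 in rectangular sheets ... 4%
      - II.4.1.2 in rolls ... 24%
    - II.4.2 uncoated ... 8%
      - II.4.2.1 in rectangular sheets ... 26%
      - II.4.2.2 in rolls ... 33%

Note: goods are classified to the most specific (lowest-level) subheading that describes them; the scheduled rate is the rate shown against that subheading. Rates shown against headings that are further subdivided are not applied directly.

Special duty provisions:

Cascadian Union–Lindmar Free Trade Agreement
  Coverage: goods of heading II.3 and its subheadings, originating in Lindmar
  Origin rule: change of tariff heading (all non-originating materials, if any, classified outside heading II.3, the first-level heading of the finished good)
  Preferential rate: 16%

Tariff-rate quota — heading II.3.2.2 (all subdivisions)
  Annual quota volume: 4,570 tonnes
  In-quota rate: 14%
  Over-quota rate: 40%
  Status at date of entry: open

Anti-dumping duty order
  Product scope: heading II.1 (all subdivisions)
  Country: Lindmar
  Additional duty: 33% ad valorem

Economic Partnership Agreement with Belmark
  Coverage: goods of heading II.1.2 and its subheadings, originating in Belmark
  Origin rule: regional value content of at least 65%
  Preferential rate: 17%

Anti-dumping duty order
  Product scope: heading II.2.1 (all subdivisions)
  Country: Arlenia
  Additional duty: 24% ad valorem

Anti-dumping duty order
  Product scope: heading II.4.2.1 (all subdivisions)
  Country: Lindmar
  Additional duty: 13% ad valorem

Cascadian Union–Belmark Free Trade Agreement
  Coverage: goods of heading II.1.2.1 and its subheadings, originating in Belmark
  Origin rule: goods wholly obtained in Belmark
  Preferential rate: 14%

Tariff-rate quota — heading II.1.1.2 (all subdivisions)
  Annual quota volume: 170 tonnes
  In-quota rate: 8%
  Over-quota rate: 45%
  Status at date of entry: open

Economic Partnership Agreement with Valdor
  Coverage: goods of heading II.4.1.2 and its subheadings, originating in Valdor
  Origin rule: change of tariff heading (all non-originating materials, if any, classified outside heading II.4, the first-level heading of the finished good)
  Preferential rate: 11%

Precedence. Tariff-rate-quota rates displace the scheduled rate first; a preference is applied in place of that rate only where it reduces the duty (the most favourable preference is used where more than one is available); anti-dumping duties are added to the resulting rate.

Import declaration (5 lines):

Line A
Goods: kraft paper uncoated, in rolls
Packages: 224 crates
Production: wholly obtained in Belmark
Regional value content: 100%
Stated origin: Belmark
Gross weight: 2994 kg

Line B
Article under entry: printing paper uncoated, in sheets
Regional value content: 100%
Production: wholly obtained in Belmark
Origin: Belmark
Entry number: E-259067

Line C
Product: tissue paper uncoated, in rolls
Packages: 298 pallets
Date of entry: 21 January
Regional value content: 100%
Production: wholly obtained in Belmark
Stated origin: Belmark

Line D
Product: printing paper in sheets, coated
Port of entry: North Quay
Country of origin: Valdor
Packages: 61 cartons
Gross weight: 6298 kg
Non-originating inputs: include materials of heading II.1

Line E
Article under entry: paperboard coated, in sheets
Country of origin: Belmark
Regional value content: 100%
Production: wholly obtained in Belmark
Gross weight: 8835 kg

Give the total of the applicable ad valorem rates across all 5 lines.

Line A: kraft paper → II.2; uncoated → II.2.1; in rolls → II.2.1.1. Scheduled 18%. Belmark agreement on II.1.2: II.2.1.1 not covered; Belmark agreement on II.1.2.1: II.2.1.1 not covered. → 18%.
Line B: printing paper → II.1; uncoated → II.1.2; in sheets → II.1.2.1. Scheduled 21%. Belmark agreement on II.1.2: RVC ≥ 65% → 17% available; Belmark agreement on II.1.2.1: wholly obtained → 14% available; preferential 14%. → 14%.
Line C: tissue paper → II.3; uncoated → II.3.1; in rolls → II.3.1.1. Scheduled 33%. Belmark agreement on II.1.2: II.3.1.1 not covered; Belmark agreement on II.1.2.1: II.3.1.1 not covered. → 33%.
Line D: printing paper → II.1; coated → II.1.1; in sheets → II.1.1.1. Scheduled 15%. Valdor agreement on II.4.1.2: II.1.1.1 not covered. → 15%.
Line E: paperboard → II.4; coated → II.4.1; in sheets → II.4.1.1. Scheduled 4%. Belmark agreement on II.1.2: II.4.1.1 not covered; Belmark agreement on II.1.2.1: II.4.1.1 not covered. → 4%.
Sum: 18% + 14% + 33% + 15% + 4% = 84%.

84%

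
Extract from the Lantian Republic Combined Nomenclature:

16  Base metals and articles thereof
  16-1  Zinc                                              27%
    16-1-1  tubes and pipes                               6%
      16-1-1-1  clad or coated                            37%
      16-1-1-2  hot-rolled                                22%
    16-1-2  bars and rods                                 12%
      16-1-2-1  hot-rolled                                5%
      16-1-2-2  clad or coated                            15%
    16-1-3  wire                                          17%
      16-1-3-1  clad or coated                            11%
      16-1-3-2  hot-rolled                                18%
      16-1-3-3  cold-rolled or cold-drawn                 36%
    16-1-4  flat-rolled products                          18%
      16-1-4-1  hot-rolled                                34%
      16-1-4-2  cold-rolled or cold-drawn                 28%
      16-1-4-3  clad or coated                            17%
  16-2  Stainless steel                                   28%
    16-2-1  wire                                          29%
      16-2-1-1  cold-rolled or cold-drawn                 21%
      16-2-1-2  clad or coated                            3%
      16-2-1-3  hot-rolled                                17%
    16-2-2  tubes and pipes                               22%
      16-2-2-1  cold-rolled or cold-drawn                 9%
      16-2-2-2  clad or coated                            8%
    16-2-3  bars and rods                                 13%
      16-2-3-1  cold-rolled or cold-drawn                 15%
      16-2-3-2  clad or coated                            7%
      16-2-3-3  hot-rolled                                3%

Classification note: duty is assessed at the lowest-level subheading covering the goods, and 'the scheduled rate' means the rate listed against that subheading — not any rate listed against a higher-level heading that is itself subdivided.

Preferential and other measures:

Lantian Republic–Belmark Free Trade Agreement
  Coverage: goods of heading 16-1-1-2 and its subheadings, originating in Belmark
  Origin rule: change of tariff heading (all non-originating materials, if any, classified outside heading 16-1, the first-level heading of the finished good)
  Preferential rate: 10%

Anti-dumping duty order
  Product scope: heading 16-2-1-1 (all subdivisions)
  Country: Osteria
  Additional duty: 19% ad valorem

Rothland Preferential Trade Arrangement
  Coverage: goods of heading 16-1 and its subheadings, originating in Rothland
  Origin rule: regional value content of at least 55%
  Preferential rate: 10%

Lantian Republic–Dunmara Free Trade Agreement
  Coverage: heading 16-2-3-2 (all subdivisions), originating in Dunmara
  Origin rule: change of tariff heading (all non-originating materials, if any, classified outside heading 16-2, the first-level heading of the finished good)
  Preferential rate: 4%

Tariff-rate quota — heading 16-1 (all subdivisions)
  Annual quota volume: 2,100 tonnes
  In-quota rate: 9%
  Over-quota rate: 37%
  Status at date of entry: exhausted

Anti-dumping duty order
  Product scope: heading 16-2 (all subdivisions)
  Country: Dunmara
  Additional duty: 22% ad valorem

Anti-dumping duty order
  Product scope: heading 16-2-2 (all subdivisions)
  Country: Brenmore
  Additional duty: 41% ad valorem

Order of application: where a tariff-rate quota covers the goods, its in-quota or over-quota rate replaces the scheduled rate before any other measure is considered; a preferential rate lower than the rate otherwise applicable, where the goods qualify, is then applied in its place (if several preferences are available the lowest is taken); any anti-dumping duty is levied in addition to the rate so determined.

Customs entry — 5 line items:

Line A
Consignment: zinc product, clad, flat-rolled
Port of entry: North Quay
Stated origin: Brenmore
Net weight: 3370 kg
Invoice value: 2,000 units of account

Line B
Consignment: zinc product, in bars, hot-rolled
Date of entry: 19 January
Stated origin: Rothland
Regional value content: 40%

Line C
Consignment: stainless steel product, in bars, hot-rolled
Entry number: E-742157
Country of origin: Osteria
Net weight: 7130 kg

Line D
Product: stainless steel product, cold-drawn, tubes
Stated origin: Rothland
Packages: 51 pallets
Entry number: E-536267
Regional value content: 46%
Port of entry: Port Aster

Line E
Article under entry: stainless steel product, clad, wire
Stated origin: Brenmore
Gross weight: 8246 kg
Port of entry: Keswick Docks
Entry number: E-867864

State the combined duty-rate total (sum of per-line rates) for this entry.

Line A: zinc → 16-1; flat-rolled → 16-1-4; clad → 16-1-4-3. Scheduled 17%. quota on 16-1 exhausted → over-quota 37%. → 37%.
Line B: zinc → 16-1; in bars → 16-1-2; hot-rolled → 16-1-2-1. Scheduled 5%. quota on 16-1 exhausted → over-quota 37%; Rothland agreement on 16-1: RVC < 55%. → 37%.
Line C: stainless steel → 16-2; in bars → 16-2-3; hot-rolled → 16-2-3-3. Scheduled 3%. No special measure applies. → 3%.
Line D: stainless steel → 16-2; tubes → 16-2-2; cold-drawn → 16-2-2-1. Scheduled 9%. Rothland agreement on 16-1: 16-2-2-1 not covered. → 9%.
Line E: stainless steel → 16-2; wire → 16-2-1; clad → 16-2-1-2. Scheduled 3%. No special measure applies. → 3%.
Sum: 37% + 37% + 3% + 9% + 3% = 89%.

89%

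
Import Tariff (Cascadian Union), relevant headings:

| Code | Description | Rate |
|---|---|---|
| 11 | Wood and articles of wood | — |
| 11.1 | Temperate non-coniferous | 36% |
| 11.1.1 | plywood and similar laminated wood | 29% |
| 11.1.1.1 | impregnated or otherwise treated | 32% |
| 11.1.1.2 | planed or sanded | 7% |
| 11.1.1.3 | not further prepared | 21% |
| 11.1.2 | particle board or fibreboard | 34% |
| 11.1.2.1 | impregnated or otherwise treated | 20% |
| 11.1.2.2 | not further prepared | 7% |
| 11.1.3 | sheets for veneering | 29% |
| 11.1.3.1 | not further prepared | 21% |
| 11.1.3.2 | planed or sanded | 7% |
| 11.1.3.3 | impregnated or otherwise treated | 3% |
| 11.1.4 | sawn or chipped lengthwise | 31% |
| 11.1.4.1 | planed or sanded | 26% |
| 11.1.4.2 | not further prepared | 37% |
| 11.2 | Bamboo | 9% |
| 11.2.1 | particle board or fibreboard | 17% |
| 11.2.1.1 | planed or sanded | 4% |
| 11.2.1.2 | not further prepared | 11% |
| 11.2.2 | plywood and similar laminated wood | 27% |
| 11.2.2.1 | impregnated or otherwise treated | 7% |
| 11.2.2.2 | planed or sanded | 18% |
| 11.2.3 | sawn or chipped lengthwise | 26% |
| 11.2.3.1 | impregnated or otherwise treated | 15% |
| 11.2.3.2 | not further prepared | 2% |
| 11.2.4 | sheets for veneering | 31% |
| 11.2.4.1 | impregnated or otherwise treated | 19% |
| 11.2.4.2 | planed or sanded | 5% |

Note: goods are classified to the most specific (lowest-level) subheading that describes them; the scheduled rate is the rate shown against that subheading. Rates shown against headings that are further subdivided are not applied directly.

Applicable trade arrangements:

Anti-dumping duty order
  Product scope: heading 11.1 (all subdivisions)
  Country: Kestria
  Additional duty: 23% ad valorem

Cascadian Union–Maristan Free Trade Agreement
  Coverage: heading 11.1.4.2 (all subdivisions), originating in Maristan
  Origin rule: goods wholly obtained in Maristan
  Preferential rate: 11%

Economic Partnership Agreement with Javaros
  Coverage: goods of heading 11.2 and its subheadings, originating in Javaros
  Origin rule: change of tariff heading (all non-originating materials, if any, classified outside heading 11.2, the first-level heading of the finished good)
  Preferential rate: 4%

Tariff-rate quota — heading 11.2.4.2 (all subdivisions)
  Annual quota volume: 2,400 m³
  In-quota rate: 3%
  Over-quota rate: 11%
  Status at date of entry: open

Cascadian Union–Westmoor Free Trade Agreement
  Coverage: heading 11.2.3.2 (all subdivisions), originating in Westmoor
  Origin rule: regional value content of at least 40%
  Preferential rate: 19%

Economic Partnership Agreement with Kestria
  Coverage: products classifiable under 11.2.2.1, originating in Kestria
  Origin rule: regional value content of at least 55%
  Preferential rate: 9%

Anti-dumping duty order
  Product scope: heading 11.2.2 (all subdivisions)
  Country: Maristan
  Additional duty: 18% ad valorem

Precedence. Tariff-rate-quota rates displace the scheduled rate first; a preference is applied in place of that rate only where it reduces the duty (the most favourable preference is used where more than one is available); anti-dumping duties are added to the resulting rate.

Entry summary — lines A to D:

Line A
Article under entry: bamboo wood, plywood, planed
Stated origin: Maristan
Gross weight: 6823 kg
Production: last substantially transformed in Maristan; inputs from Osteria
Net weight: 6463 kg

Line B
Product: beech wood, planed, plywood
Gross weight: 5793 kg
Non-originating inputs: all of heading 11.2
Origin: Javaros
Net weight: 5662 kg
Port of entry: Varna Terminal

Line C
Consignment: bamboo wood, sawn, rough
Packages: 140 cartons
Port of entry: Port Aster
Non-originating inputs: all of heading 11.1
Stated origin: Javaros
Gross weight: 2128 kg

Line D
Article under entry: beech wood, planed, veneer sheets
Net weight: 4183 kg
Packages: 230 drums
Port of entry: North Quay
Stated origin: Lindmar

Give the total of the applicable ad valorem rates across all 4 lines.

52%

Line A: bamboo → 11.2; plywood → 11.2.2; planed → 11.2.2.2. Scheduled 18%. Maristan agreement on 11.1.4.2: 11.2.2.2 not covered; anti-dumping (Maristan, 11.2.2): +18%; total 18% + 18% = 36%. → 36%.
Line B: beech → 11.1; plywood → 11.1.1; planed → 11.1.1.2. Scheduled 7%. Javaros agreement on 11.2: 11.1.1.2 not covered. → 7%.
Line C: bamboo → 11.2; sawn → 11.2.3; rough → 11.2.3.2. Scheduled 2%. Javaros agreement on 11.2: CTH met → 4% available; preference 4% not lower than 2% → no reduction. → 2%.
Line D: beech → 11.1; veneer sheets → 11.1.3; planed → 11.1.3.2. Scheduled 7%. No special measure applies. → 7%.
Sum: 36% + 7% + 2% + 7% = 52%.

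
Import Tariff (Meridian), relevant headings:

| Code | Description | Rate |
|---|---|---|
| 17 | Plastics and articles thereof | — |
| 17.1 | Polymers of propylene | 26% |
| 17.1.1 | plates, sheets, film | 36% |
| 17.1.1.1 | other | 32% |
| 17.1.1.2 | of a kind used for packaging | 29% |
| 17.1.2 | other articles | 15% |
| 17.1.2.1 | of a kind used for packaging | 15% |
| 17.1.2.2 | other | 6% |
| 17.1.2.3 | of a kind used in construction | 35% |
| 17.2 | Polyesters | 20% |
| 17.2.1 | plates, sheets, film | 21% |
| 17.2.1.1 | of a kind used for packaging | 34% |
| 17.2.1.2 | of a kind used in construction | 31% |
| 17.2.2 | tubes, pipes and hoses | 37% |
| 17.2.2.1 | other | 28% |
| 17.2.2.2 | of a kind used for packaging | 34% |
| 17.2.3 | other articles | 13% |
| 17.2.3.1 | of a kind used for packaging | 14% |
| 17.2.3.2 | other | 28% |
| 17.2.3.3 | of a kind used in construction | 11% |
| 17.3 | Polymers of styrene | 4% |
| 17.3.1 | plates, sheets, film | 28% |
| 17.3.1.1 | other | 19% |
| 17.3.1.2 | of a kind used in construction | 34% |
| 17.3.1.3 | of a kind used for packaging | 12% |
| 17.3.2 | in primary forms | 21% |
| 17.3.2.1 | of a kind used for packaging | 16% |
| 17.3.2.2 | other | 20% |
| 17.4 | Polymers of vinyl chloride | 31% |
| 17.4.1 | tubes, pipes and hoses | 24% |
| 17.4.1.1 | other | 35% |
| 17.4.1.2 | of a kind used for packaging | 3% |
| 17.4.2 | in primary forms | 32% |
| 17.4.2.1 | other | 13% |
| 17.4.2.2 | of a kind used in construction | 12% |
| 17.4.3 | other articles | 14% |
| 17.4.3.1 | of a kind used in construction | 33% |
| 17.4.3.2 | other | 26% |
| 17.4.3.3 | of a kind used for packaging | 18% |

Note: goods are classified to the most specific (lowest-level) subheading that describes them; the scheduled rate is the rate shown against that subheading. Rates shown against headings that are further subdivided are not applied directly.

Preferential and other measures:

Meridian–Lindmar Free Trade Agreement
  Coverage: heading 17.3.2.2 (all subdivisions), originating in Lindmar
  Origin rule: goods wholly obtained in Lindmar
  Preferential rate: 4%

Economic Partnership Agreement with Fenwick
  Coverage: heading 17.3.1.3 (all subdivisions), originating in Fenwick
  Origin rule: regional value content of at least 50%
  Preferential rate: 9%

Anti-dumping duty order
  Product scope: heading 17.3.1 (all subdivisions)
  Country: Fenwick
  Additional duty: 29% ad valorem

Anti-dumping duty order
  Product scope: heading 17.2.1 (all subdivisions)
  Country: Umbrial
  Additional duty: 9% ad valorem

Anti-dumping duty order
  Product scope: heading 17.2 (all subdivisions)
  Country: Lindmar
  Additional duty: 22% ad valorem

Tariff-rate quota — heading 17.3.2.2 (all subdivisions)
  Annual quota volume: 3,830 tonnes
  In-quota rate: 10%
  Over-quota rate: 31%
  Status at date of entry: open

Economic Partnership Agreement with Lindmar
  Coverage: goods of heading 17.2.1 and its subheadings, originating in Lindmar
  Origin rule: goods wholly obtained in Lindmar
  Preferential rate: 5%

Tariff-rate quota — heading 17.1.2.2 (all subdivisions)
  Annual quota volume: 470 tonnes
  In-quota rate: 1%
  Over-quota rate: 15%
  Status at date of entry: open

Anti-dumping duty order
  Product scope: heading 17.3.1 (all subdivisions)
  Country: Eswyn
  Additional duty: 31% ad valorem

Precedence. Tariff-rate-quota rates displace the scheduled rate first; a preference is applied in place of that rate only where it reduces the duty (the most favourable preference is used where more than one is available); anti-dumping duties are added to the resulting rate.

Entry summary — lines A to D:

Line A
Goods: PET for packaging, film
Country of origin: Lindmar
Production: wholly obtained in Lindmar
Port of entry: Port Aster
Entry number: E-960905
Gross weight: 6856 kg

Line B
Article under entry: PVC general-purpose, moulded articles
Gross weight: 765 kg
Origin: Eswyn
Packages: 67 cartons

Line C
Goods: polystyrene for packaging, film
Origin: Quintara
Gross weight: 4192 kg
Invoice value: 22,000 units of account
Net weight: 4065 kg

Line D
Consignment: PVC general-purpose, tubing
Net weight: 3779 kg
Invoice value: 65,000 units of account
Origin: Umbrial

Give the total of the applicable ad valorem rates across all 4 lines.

100%

Line A: PET → 17.2; film → 17.2.1; for packaging → 17.2.1.1. Scheduled 34%. Lindmar agreement on 17.3.2.2: 17.2.1.1 not covered; Lindmar agreement on 17.2.1: wholly obtained → 5% available; preferential 5%; anti-dumping (Lindmar, 17.2): +22%; total 5% + 22% = 27%. → 27%.
Line B: PVC → 17.4; moulded articles → 17.4.3; general-purpose → 17.4.3.2. Scheduled 26%. No special measure applies. → 26%.
Line C: polystyrene → 17.3; film → 17.3.1; for packaging → 17.3.1.3. Scheduled 12%. No special measure applies. → 12%.
Line D: PVC → 17.4; tubing → 17.4.1; general-purpose → 17.4.1.1. Scheduled 35%. No special measure applies. → 35%.
Sum: 27% + 26% + 12% + 35% = 100%.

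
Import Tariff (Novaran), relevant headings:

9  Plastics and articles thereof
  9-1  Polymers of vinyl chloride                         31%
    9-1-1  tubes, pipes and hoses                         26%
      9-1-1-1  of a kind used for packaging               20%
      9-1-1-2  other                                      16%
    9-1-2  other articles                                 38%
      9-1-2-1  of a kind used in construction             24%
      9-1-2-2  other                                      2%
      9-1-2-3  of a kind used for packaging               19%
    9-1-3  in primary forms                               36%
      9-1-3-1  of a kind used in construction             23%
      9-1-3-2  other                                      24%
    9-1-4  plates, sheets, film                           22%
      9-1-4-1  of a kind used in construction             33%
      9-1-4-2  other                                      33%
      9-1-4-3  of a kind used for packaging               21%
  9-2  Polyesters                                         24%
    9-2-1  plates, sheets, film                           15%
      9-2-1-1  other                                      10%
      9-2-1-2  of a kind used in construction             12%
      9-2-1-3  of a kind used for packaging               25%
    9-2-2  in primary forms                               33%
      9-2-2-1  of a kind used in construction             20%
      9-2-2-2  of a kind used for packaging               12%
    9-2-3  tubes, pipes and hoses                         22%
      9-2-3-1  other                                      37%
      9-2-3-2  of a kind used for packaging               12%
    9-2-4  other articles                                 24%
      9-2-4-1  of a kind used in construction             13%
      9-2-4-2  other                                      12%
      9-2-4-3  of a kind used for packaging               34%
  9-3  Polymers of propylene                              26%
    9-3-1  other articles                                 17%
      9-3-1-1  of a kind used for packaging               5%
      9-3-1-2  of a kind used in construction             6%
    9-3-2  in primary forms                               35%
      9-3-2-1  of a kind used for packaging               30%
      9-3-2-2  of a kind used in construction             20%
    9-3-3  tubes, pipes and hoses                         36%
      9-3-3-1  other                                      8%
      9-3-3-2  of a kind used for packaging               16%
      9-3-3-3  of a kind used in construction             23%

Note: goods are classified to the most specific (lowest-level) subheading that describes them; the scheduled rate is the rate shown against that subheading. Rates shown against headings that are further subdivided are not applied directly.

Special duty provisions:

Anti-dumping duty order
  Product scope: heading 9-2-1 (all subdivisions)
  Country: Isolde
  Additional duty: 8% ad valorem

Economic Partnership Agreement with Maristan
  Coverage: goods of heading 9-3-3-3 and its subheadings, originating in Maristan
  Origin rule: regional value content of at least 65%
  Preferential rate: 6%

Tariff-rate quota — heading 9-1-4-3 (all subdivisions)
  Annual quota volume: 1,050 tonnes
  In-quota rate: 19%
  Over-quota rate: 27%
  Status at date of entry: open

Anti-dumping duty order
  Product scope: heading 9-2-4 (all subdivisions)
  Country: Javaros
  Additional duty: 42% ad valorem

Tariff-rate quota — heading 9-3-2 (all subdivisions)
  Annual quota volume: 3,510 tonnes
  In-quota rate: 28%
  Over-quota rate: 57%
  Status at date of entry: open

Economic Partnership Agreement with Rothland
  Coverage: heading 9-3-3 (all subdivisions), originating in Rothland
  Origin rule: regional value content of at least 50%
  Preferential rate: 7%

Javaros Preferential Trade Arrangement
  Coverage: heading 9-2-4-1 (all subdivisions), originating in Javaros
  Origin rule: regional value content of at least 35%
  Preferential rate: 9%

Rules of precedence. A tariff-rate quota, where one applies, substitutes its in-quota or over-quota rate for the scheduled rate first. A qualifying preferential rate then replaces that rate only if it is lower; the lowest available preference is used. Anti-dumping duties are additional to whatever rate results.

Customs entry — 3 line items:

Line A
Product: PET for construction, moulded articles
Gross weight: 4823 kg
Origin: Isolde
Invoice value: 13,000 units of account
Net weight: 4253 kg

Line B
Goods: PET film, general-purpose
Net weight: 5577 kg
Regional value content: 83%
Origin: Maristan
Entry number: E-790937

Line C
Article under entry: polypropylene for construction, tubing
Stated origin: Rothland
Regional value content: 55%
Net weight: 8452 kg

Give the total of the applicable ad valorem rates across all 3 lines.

30%

Line A: PET → 9-2; moulded articles → 9-2-4; for construction → 9-2-4-1. Scheduled 13%. No special measure applies. → 13%.
Line B: PET → 9-2; film → 9-2-1; general-purpose → 9-2-1-1. Scheduled 10%. Maristan agreement on 9-3-3-3: 9-2-1-1 not covered. → 10%.
Line C: polypropylene → 9-3; tubing → 9-3-3; for construction → 9-3-3-3. Scheduled 23%. Rothland agreement on 9-3-3: RVC ≥ 50% → 7% available; preferential 7%. → 7%.
Sum: 13% + 10% + 7% = 30%.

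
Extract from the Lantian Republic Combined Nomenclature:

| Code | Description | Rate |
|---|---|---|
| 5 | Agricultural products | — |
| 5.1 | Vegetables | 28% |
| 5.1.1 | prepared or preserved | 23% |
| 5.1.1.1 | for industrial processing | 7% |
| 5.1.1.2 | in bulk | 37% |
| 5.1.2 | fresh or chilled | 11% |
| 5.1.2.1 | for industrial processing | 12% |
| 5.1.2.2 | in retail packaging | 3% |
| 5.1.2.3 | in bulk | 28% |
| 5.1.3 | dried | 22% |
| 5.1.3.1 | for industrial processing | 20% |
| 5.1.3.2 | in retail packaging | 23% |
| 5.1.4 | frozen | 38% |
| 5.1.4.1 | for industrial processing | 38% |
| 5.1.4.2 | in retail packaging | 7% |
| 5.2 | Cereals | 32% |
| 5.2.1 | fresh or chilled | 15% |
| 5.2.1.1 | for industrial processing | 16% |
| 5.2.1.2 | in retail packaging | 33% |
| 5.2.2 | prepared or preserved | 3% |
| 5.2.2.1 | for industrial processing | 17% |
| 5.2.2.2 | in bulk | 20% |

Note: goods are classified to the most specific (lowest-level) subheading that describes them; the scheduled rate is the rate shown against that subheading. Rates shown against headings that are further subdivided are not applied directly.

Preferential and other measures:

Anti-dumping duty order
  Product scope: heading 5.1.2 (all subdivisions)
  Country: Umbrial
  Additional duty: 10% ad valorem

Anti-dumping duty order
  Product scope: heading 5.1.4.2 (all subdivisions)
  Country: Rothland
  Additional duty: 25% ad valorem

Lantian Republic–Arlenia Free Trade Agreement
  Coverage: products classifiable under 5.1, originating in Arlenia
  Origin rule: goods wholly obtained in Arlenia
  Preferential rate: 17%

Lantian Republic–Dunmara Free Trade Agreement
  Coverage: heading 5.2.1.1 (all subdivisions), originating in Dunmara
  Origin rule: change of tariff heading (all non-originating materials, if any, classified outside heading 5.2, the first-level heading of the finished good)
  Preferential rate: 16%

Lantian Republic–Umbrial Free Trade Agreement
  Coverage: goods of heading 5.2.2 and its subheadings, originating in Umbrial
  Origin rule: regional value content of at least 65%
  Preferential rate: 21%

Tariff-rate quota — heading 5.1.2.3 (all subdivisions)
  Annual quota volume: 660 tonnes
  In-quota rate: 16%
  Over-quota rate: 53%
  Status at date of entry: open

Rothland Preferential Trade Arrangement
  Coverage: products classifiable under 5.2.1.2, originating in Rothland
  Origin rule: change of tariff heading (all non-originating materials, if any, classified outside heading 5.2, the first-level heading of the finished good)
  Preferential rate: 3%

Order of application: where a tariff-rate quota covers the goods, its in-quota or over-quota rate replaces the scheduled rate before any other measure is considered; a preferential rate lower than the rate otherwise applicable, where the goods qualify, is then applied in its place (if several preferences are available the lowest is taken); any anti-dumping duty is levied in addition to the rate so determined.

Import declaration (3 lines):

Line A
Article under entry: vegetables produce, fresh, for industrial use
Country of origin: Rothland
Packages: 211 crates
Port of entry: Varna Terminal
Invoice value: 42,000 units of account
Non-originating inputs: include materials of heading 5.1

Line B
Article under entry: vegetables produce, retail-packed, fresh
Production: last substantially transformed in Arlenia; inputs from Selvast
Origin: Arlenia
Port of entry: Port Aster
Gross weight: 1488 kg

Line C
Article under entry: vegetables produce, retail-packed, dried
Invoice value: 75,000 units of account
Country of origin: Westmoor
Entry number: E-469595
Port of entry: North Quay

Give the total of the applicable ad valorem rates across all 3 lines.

Line A: vegetables → 5.1; fresh → 5.1.2; for industrial use → 5.1.2.1. Scheduled 12%. Rothland agreement on 5.2.1.2: 5.1.2.1 not covered. → 12%.
Line B: vegetables → 5.1; fresh → 5.1.2; retail-packed → 5.1.2.2. Scheduled 3%. Arlenia agreement on 5.1: not wholly obtained. → 3%.
Line C: vegetables → 5.1; dried → 5.1.3; retail-packed → 5.1.3.2. Scheduled 23%. No special measure applies. → 23%.
Sum: 12% + 3% + 23% = 38%.

38%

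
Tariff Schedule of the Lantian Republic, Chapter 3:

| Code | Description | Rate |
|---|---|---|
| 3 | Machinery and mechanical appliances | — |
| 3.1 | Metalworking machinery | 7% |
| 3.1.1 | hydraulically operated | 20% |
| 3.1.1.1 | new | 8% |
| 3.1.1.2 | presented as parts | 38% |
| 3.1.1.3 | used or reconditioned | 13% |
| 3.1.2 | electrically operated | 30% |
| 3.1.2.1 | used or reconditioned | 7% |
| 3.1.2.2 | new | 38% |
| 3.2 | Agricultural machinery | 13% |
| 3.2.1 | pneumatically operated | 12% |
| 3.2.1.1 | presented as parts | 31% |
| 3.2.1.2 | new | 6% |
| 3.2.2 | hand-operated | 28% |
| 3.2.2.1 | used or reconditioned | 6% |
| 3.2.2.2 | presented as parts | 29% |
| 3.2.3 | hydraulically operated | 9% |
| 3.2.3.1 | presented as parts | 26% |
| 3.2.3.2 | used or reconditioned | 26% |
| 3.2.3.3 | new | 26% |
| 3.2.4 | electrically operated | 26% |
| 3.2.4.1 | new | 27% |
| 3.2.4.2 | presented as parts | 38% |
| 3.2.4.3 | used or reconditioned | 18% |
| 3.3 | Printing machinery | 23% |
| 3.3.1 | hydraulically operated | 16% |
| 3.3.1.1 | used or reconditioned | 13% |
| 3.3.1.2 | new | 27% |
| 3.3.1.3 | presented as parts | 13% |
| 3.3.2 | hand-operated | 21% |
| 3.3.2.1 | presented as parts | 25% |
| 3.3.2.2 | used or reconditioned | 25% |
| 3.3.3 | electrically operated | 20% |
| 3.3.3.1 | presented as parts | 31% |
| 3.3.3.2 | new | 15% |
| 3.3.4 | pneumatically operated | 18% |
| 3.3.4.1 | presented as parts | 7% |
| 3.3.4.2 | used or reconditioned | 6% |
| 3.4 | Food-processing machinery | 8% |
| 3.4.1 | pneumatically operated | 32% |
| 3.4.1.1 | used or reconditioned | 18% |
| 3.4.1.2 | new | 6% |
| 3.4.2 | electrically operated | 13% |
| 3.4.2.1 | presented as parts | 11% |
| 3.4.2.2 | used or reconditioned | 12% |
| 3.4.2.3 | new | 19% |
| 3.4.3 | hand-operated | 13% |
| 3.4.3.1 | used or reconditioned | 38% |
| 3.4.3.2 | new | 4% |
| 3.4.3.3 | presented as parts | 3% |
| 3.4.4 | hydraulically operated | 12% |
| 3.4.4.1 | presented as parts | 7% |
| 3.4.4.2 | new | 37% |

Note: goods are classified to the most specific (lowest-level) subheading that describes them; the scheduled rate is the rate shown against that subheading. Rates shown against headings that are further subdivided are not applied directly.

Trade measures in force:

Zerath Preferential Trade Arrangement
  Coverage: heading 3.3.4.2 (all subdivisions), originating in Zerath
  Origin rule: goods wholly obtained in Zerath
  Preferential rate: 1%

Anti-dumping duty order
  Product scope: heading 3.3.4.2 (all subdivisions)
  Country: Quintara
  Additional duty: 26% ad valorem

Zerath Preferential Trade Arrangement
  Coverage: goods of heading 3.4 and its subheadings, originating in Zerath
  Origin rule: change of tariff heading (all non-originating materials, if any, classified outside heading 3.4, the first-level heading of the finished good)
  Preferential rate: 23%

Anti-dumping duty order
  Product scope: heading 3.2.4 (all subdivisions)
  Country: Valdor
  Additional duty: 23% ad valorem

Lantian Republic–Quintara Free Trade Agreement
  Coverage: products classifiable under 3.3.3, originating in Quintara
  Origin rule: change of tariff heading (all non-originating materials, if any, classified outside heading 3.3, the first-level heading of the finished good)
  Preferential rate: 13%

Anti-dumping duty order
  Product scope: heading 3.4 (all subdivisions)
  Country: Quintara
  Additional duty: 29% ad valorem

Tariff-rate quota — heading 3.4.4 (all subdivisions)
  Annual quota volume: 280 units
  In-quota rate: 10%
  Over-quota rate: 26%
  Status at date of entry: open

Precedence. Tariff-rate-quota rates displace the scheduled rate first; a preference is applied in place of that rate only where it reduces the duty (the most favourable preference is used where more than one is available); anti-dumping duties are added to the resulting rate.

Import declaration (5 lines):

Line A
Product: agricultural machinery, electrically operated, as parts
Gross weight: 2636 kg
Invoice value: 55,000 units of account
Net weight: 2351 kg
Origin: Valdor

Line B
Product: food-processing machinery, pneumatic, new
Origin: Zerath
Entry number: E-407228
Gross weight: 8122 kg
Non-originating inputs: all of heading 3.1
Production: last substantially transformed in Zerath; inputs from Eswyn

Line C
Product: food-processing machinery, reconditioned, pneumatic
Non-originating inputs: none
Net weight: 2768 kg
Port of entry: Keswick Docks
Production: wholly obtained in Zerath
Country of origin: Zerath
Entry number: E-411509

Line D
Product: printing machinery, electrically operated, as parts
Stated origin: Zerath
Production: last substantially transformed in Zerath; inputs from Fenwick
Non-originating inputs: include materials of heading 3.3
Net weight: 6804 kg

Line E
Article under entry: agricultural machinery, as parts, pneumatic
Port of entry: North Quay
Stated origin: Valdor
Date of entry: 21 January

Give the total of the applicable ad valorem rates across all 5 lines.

Line A: agricultural → 3.2; electrically operated → 3.2.4; as parts → 3.2.4.2. Scheduled 38%. anti-dumping (Valdor, 3.2.4): +23%; total 38% + 23% = 61%. → 61%.
Line B: food-processing → 3.4; pneumatic → 3.4.1; new → 3.4.1.2. Scheduled 6%. Zerath agreement on 3.3.4.2: 3.4.1.2 not covered; Zerath agreement on 3.4: CTH met → 23% available; preference 23% not lower than 6% → no reduction. → 6%.
Line C: food-processing → 3.4; pneumatic → 3.4.1; reconditioned → 3.4.1.1. Scheduled 18%. Zerath agreement on 3.3.4.2: 3.4.1.1 not covered; Zerath agreement on 3.4: CTH met → 23% available; preference 23% not lower than 18% → no reduction. → 18%.
Line D: printing → 3.3; electrically operated → 3.3.3; as parts → 3.3.3.1. Scheduled 31%. Zerath agreement on 3.3.4.2: 3.3.3.1 not covered; Zerath agreement on 3.4: 3.3.3.1 not covered. → 31%.
Line E: agricultural → 3.2; pneumatic → 3.2.1; as parts → 3.2.1.1. Scheduled 31%. No special measure applies. → 31%.
Sum: 61% + 6% + 18% + 31% + 31% = 147%.

147%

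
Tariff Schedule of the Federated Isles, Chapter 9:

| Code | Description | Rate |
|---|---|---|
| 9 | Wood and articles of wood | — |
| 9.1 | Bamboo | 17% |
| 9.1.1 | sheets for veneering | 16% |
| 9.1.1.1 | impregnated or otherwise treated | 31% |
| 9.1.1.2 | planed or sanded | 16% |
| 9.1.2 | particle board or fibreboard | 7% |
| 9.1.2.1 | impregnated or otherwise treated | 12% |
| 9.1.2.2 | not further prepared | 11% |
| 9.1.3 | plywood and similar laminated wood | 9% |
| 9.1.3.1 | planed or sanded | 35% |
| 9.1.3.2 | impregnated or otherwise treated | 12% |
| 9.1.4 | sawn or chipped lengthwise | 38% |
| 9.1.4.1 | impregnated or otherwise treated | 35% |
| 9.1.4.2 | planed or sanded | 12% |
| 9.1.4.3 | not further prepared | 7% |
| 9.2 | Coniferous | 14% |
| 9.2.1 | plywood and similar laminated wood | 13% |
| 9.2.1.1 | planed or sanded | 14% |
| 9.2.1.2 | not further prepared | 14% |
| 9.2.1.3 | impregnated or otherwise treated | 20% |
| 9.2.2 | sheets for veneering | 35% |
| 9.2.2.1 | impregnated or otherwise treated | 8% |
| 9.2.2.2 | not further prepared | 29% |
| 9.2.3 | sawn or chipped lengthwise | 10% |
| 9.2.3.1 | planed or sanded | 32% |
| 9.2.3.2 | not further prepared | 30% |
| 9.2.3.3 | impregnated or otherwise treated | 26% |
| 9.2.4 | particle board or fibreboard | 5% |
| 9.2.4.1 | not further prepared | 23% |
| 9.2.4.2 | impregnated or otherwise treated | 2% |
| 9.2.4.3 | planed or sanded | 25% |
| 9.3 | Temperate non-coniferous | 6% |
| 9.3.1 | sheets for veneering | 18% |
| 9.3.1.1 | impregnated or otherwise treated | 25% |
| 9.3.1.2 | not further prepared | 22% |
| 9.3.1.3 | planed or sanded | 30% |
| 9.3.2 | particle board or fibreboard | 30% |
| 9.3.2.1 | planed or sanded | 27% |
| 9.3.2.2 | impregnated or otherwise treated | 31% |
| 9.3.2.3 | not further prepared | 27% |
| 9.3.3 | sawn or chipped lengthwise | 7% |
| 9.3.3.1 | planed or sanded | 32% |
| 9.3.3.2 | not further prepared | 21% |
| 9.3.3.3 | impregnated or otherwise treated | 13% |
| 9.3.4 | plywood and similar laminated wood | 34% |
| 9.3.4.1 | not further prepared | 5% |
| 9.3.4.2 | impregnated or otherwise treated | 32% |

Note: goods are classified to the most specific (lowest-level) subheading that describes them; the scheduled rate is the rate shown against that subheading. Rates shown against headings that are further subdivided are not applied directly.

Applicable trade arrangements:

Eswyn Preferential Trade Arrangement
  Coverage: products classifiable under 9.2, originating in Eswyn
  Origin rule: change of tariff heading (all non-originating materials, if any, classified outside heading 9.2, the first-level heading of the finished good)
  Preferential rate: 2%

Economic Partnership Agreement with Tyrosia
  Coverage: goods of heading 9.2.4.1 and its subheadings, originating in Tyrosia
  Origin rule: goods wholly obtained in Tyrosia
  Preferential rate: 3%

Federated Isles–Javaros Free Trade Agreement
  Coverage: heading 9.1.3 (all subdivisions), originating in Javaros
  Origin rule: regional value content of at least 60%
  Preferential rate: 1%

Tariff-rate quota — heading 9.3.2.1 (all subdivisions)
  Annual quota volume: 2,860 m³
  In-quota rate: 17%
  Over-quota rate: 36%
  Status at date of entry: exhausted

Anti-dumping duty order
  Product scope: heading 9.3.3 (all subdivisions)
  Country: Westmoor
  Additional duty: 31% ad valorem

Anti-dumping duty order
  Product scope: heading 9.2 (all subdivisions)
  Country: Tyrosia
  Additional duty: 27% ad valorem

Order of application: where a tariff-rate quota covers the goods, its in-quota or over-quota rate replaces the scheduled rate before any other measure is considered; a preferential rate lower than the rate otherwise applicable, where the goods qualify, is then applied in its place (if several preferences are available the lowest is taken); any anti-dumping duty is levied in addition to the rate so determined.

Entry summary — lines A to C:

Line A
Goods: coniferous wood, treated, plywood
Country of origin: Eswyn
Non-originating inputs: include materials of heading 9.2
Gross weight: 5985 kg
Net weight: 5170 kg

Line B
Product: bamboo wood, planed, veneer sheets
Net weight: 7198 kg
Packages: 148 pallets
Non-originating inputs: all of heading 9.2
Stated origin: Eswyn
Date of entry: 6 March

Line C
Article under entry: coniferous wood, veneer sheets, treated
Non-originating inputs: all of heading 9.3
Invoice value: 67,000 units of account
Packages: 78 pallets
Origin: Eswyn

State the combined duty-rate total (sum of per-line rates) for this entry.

38%

Line A: coniferous → 9.2; plywood → 9.2.1; treated → 9.2.1.3. Scheduled 20%. Eswyn agreement on 9.2: CTH not met. → 20%.
Line B: bamboo → 9.1; veneer sheets → 9.1.1; planed → 9.1.1.2. Scheduled 16%. Eswyn agreement on 9.2: 9.1.1.2 not covered. → 16%.
Line C: coniferous → 9.2; veneer sheets → 9.2.2; treated → 9.2.2.1. Scheduled 8%. Eswyn agreement on 9.2: CTH met → 2% available; preferential 2%. → 2%.
Sum: 20% + 16% + 2% = 38%.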